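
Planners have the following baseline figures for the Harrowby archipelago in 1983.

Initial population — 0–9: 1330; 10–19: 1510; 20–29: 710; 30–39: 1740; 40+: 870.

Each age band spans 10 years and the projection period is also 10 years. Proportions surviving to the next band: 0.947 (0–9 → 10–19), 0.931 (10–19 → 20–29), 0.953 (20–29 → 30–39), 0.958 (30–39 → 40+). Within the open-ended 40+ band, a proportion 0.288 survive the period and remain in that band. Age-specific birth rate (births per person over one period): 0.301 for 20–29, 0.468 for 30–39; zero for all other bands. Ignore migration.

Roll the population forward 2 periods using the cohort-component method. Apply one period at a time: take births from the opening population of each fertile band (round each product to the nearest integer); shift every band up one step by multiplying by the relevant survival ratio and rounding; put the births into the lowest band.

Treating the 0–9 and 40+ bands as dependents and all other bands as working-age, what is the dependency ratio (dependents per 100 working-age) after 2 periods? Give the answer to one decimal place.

55.7

Let group 1 be 0–9 through group 5 = 40+.
[period 1]
Births: 710 × 0.301 = 214 ; 1740 × 0.468 = 814 → total 1028
Group 2: 1330 × 0.947 = 1260
Group 3: 1510 × 0.931 = 1406
Group 4: 710 × 0.953 = 677
Group 5: 1740 × 0.958 + 870 × 0.288 = 1667 + 251 = 1918
Giving 1028 / 1260 / 1406 / 677 / 1918.
[period 2]
Births: 1406 × 0.301 = 423 ; 677 × 0.468 = 317 → total 740
Group 2: 1028 × 0.947 = 974
Group 3: 1260 × 0.931 = 1173
Group 4: 1406 × 0.953 = 1340
Group 5: 677 × 0.958 + 1918 × 0.288 = 649 + 552 = 1201
Giving 740 / 974 / 1173 / 1340 / 1201.
Dependents (band 0–9 + band 40+) = 740 + 1201 = 1941; working-age = 3487; ratio = 1941/3487 × 100 = 55.7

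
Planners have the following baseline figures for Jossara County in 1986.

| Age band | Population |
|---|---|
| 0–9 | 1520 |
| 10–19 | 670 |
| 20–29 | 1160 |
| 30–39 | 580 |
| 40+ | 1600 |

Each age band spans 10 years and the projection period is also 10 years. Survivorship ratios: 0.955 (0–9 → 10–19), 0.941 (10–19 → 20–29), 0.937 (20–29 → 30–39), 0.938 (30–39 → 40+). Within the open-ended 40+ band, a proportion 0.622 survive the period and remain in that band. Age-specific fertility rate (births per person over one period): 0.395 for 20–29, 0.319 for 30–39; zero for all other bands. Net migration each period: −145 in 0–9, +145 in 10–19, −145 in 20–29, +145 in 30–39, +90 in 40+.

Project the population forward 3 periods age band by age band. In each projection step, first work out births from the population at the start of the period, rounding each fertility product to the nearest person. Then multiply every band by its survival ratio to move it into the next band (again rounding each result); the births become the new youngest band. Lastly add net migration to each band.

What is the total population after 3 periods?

Period 1.
Births: 1160 × 0.395 = 458  |  580 × 0.319 = 185 → total 643
10–19: 1520 × 0.955 = 1452
20–29: 670 × 0.941 = 630
30–39: 1160 × 0.937 = 1087
40+: 580 × 0.938 + 1600 × 0.622 = 544 + 995 = 1539
Net migration: 0–9 − 145 → 498; 10–19 + 145 → 1597; 20–29 − 145 → 485; 30–39 + 145 → 1232; 40+ + 90 → 1629
Giving 498 / 1597 / 485 / 1232 / 1629.
Period 2.
Births: 485 × 0.395 = 192  |  1232 × 0.319 = 393 → total 585
10–19: 498 × 0.955 = 476
20–29: 1597 × 0.941 = 1503
30–39: 485 × 0.937 = 454
40+: 1232 × 0.938 + 1629 × 0.622 = 1156 + 1013 = 2169
Net migration: 0–9 − 145 → 440; 10–19 + 145 → 621; 20–29 − 145 → 1358; 30–39 + 145 → 599; 40+ + 90 → 2259
Giving 440 / 621 / 1358 / 599 / 2259.
Period 3.
Births: 1358 × 0.395 = 536  |  599 × 0.319 = 191 → total 727
10–19: 440 × 0.955 = 420
20–29: 621 × 0.941 = 584
30–39: 1358 × 0.937 = 1272
40+: 599 × 0.938 + 2259 × 0.622 = 562 + 1405 = 1967
Net migration: 0–9 − 145 → 582; 10–19 + 145 → 565; 20–29 − 145 → 439; 30–39 + 145 → 1417; 40+ + 90 → 2057
Giving 582 / 565 / 439 / 1417 / 2057.
Total after period 3: 582 + 565 + 439 + 1417 + 2057 = 5060

5060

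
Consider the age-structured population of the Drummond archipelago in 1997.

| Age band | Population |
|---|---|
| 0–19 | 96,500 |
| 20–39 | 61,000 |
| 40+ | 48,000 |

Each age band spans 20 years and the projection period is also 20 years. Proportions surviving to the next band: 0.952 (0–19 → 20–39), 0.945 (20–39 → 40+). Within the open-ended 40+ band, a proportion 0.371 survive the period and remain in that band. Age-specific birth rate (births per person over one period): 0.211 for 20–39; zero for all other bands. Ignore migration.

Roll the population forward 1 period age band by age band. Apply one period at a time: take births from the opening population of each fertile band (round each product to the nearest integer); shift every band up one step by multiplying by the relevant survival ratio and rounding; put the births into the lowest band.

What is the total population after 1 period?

180192

Period 1:
Births: 61000 × 0.211 = 12871
20–39: 96500 × 0.952 = 91868
40+: 61000 × 0.945 + 48000 × 0.371 = 57645 + 17808 = 75453
→ [12871, 91868, 75453]
Total after period 1: 12871 + 91868 + 75453 = 180192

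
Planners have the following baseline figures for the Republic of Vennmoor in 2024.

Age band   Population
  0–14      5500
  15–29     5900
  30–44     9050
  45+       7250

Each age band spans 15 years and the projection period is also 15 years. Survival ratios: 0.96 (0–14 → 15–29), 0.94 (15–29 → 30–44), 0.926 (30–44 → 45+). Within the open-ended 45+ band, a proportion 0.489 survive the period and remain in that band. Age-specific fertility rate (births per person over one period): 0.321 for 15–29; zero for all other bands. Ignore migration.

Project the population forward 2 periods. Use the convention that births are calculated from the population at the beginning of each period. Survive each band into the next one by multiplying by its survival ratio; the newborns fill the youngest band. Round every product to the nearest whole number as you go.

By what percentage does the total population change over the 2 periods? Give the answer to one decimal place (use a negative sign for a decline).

(Bands numbered youngest = 1 to oldest = 4.)
[period 1]
Births: 5900 * 0.321 = 1894
Band 2: 5500 * 0.96 = 5280
Band 3: 5900 * 0.94 = 5546
Band 4: 9050 * 0.926 + 7250 * 0.489 = 8380 + 3545 = 11925
End of period: [1894, 5280, 5546, 11925]
[period 2]
Births: 5280 * 0.321 = 1695
Band 2: 1894 * 0.96 = 1818
Band 3: 5280 * 0.94 = 4963
Band 4: 5546 * 0.926 + 11925 * 0.489 = 5136 + 5831 = 10967
End of period: [1695, 1818, 4963, 10967]
Total: 27700 → 19443; change = -8257; percentage change = -29.8%

-29.8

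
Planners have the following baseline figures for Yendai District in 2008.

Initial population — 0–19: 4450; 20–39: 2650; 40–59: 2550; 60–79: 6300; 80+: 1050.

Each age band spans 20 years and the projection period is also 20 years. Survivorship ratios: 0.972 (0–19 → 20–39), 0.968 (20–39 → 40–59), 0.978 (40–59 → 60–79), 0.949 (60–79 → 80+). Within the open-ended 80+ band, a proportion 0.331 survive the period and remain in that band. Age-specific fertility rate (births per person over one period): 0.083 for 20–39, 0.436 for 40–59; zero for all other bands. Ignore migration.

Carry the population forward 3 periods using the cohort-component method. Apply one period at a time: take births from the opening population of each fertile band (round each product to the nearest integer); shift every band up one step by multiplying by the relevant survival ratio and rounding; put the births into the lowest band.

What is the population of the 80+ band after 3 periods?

Let band 1 be 0–19 through band 5 = 80+.
— Period 1 —
Births: 2650 × 0.083 = 220, 2550 × 0.436 = 1112 — total 1332
Band 2: 4450 × 0.972 = 4325
Band 3: 2650 × 0.968 = 2565
Band 4: 2550 × 0.978 = 2494
Band 5: 6300 × 0.949 + 1050 × 0.331 = 5979 + 348 = 6327
Population now: 0–19=1332, 20–39=4325, 40–59=2565, 60–79=2494, 80+=6327
— Period 2 —
Births: 4325 × 0.083 = 359, 2565 × 0.436 = 1118 — total 1477
Band 2: 1332 × 0.972 = 1295
Band 3: 4325 × 0.968 = 4187
Band 4: 2565 × 0.978 = 2509
Band 5: 2494 × 0.949 + 6327 × 0.331 = 2367 + 2094 = 4461
Population now: 0–19=1477, 20–39=1295, 40–59=4187, 60–79=2509, 80+=4461
— Period 3 —
Births: 1295 × 0.083 = 107, 4187 × 0.436 = 1826 — total 1933
Band 2: 1477 × 0.972 = 1436
Band 3: 1295 × 0.968 = 1254
Band 4: 4187 × 0.978 = 4095
Band 5: 2509 × 0.949 + 4461 × 0.331 = 2381 + 1477 = 3858
Population now: 0–19=1933, 20–39=1436, 40–59=1254, 60–79=4095, 80+=3858

3858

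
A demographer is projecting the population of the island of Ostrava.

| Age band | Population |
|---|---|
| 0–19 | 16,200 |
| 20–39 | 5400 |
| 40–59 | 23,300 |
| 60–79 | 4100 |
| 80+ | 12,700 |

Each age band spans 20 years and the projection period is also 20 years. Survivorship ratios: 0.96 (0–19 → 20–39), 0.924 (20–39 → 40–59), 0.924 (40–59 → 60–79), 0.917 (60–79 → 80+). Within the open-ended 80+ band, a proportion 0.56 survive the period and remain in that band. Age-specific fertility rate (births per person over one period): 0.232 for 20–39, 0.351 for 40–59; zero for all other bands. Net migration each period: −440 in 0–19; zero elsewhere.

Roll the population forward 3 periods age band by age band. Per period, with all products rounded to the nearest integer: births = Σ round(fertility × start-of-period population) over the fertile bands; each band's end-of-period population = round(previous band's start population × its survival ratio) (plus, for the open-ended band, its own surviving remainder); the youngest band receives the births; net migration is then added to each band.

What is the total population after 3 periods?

Numbering the bands 1..5 from youngest to oldest:
— Period 1 —
Births: 5400 × 0.232 = 1253 ; 23300 × 0.351 = 8178 ⇒ total 9431
Band 2: 16200 × 0.96 = 15552
Band 3: 5400 × 0.924 = 4990
Band 4: 23300 × 0.924 = 21529
Band 5: 4100 × 0.917 + 12700 × 0.56 = 3760 + 7112 = 10872
Net migration: Band 1 − 440 → 8991
→ [8991, 15552, 4990, 21529, 10872]
— Period 2 —
Births: 15552 × 0.232 = 3608 ; 4990 × 0.351 = 1751 ⇒ total 5359
Band 2: 8991 × 0.96 = 8631
Band 3: 15552 × 0.924 = 14370
Band 4: 4990 × 0.924 = 4611
Band 5: 21529 × 0.917 + 10872 × 0.56 = 19742 + 6088 = 25830
Net migration: Band 1 − 440 → 4919
→ [4919, 8631, 14370, 4611, 25830]
— Period 3 —
Births: 8631 × 0.232 = 2002 ; 14370 × 0.351 = 5044 ⇒ total 7046
Band 2: 4919 × 0.96 = 4722
Band 3: 8631 × 0.924 = 7975
Band 4: 14370 × 0.924 = 13278
Band 5: 4611 × 0.917 + 25830 × 0.56 = 4228 + 14465 = 18693
Net migration: Band 1 − 440 → 6606
→ [6606, 4722, 7975, 13278, 18693]
Total after period 3: 6606 + 4722 + 7975 + 13278 + 18693 = 51274

51274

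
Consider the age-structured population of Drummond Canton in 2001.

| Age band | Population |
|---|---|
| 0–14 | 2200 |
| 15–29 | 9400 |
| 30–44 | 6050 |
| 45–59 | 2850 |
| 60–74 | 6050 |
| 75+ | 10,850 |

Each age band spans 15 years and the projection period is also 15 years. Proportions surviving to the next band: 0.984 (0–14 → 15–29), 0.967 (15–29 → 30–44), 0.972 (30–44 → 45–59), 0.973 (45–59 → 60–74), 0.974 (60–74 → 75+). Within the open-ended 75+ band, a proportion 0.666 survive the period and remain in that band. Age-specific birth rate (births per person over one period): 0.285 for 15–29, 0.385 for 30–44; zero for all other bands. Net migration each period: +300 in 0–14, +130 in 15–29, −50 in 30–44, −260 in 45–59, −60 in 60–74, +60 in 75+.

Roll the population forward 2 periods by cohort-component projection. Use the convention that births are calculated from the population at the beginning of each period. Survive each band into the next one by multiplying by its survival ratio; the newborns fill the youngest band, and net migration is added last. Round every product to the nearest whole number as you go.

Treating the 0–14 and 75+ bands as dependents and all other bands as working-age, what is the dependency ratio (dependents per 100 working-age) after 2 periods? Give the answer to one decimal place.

Period 1:
Births: 9400 × 0.285 = 2679  |  6050 × 0.385 = 2329 — total 5008
15–29: 2200 × 0.984 = 2165
30–44: 9400 × 0.967 = 9090
45–59: 6050 × 0.972 = 5881
60–74: 2850 × 0.973 = 2773
75+: 6050 × 0.974 + 10850 × 0.666 = 5893 + 7226 = 13119
Net migration: 0–14 + 300 → 5308; 15–29 + 130 → 2295; 30–44 − 50 → 9040; 45–59 − 260 → 5621; 60–74 − 60 → 2713; 75+ + 60 → 13179
Giving 5308 / 2295 / 9040 / 5621 / 2713 / 13179.
Period 2:
Births: 2295 × 0.285 = 654  |  9040 × 0.385 = 3480 — total 4134
15–29: 5308 × 0.984 = 5223
30–44: 2295 × 0.967 = 2219
45–59: 9040 × 0.972 = 8787
60–74: 5621 × 0.973 = 5469
75+: 2713 × 0.974 + 13179 × 0.666 = 2642 + 8777 = 11419
Net migration: 0–14 + 300 → 4434; 15–29 + 130 → 5353; 30–44 − 50 → 2169; 45–59 − 260 → 8527; 60–74 − 60 → 5409; 75+ + 60 → 11479
Giving 4434 / 5353 / 2169 / 8527 / 5409 / 11479.
Dependents (band 0–14 + band 75+) = 4434 + 11479 = 15913; working-age = 21458; ratio = 15913/21458 × 100 = 74.2

74.2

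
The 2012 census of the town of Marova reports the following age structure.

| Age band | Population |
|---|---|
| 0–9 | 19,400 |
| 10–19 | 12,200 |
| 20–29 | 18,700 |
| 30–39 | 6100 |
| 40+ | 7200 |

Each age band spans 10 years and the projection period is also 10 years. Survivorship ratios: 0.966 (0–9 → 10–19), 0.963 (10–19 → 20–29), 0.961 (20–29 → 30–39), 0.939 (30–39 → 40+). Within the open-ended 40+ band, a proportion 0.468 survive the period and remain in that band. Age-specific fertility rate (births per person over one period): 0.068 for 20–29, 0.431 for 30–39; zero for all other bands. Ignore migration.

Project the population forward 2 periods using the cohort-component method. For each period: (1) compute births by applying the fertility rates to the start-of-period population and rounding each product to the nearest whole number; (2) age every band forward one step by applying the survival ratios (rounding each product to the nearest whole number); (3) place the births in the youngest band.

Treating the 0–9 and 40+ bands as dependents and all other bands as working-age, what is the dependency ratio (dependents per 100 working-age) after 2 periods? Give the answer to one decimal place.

89.6

(Bands numbered youngest = 1 to oldest = 5.)
[period 1]
Births: 18700 × 0.068 = 1272  |  6100 × 0.431 = 2629 → 3901
Band 2: 19400 × 0.966 = 18740
Band 3: 12200 × 0.963 = 11749
Band 4: 18700 × 0.961 = 17971
Band 5: 6100 × 0.939 + 7200 × 0.468 = 5728 + 3370 = 9098
Giving 3901 / 18740 / 11749 / 17971 / 9098.
[period 2]
Births: 11749 × 0.068 = 799  |  17971 × 0.431 = 7746 → 8545
Band 2: 3901 × 0.966 = 3768
Band 3: 18740 × 0.963 = 18047
Band 4: 11749 × 0.961 = 11291
Band 5: 17971 × 0.939 + 9098 × 0.468 = 16875 + 4258 = 21133
Giving 8545 / 3768 / 18047 / 11291 / 21133.
Dependents (band 0–9 + band 40+) = 8545 + 21133 = 29678; working-age = 33106; ratio = 29678/33106 × 100 = 89.6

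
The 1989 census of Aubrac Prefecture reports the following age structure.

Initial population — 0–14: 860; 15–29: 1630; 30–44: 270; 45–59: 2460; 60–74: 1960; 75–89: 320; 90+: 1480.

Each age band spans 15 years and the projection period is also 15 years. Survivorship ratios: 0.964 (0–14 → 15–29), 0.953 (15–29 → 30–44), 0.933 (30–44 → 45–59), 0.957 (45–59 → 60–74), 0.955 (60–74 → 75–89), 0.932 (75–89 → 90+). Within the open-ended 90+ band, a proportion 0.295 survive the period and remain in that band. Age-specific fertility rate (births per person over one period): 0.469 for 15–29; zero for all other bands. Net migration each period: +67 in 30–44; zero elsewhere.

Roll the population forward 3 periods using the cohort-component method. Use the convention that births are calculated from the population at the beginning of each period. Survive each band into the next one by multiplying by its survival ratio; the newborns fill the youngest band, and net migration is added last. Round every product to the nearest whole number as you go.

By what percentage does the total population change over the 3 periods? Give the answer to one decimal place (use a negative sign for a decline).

-26.1

[period 1]
Births: 1630 * 0.469 = 764
15–29: 860 * 0.964 = 829
30–44: 1630 * 0.953 = 1553
45–59: 270 * 0.933 = 252
60–74: 2460 * 0.957 = 2354
75–89: 1960 * 0.955 = 1872
90+: 320 * 0.932 + 1480 * 0.295 = 298 + 437 = 735
Net migration: 30–44 + 67 → 1620
End of period: [764, 829, 1620, 252, 2354, 1872, 735]
[period 2]
Births: 829 * 0.469 = 389
15–29: 764 * 0.964 = 736
30–44: 829 * 0.953 = 790
45–59: 1620 * 0.933 = 1511
60–74: 252 * 0.957 = 241
75–89: 2354 * 0.955 = 2248
90+: 1872 * 0.932 + 735 * 0.295 = 1745 + 217 = 1962
Net migration: 30–44 + 67 → 857
End of period: [389, 736, 857, 1511, 241, 2248, 1962]
[period 3]
Births: 736 * 0.469 = 345
15–29: 389 * 0.964 = 375
30–44: 736 * 0.953 = 701
45–59: 857 * 0.933 = 800
60–74: 1511 * 0.957 = 1446
75–89: 241 * 0.955 = 230
90+: 2248 * 0.932 + 1962 * 0.295 = 2095 + 579 = 2674
Net migration: 30–44 + 67 → 768
End of period: [345, 375, 768, 800, 1446, 230, 2674]
Total: 8980 → 6638; change = -2342; percentage change = -26.1%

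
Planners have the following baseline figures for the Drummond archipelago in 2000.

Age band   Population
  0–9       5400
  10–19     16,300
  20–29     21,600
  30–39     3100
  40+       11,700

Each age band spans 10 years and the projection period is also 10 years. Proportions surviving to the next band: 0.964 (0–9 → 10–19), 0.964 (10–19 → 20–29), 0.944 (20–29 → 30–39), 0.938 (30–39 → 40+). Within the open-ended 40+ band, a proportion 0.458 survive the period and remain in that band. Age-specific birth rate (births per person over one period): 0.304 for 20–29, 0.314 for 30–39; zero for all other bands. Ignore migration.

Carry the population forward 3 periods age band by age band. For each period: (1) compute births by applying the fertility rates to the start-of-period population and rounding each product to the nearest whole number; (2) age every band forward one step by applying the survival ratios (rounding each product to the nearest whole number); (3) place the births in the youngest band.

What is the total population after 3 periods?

Numbering the bands 1..5 from youngest to oldest:
— Period 1 —
Births: 21600 × 0.304 = 6566  |  3100 × 0.314 = 973 — total 7539
Band 2: 5400 × 0.964 = 5206
Band 3: 16300 × 0.964 = 15713
Band 4: 21600 × 0.944 = 20390
Band 5: 3100 × 0.938 + 11700 × 0.458 = 2908 + 5359 = 8267
Giving 7539 / 5206 / 15713 / 20390 / 8267.
— Period 2 —
Births: 15713 × 0.304 = 4777  |  20390 × 0.314 = 6402 — total 11179
Band 2: 7539 × 0.964 = 7268
Band 3: 5206 × 0.964 = 5019
Band 4: 15713 × 0.944 = 14833
Band 5: 20390 × 0.938 + 8267 × 0.458 = 19126 + 3786 = 22912
Giving 11179 / 7268 / 5019 / 14833 / 22912.
— Period 3 —
Births: 5019 × 0.304 = 1526  |  14833 × 0.314 = 4658 — total 6184
Band 2: 11179 × 0.964 = 10777
Band 3: 7268 × 0.964 = 7006
Band 4: 5019 × 0.944 = 4738
Band 5: 14833 × 0.938 + 22912 × 0.458 = 13913 + 10494 = 24407
Giving 6184 / 10777 / 7006 / 4738 / 24407.
Total after period 3: 6184 + 10777 + 7006 + 4738 + 24407 = 53112

53112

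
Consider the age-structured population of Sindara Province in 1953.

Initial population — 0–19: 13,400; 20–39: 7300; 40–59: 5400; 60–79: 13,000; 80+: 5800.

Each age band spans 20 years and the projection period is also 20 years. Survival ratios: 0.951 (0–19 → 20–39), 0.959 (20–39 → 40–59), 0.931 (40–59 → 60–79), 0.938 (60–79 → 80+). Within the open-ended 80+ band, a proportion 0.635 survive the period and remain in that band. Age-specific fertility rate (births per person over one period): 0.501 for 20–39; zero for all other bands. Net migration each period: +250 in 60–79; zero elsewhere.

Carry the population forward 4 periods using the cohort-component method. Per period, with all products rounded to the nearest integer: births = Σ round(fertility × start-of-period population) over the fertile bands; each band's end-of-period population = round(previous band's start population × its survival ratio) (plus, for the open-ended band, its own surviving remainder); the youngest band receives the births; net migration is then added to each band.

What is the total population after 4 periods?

After projecting period 1:
Births: 7300 × 0.501 = 3657
20–39: 13400 × 0.951 = 12743
40–59: 7300 × 0.959 = 7001
60–79: 5400 × 0.931 = 5027
80+: 13000 × 0.938 + 5800 × 0.635 = 12194 + 3683 = 15877
Net migration: 60–79 + 250 → 5277
→ [3657, 12743, 7001, 5277, 15877]
After projecting period 2:
Births: 12743 × 0.501 = 6384
20–39: 3657 × 0.951 = 3478
40–59: 12743 × 0.959 = 12221
60–79: 7001 × 0.931 = 6518
80+: 5277 × 0.938 + 15877 × 0.635 = 4950 + 10082 = 15032
Net migration: 60–79 + 250 → 6768
→ [6384, 3478, 12221, 6768, 15032]
After projecting period 3:
Births: 3478 × 0.501 = 1742
20–39: 6384 × 0.951 = 6071
40–59: 3478 × 0.959 = 3335
60–79: 12221 × 0.931 = 11378
80+: 6768 × 0.938 + 15032 × 0.635 = 6348 + 9545 = 15893
Net migration: 60–79 + 250 → 11628
→ [1742, 6071, 3335, 11628, 15893]
After projecting period 4:
Births: 6071 × 0.501 = 3042
20–39: 1742 × 0.951 = 1657
40–59: 6071 × 0.959 = 5822
60–79: 3335 × 0.931 = 3105
80+: 11628 × 0.938 + 15893 × 0.635 = 10907 + 10092 = 20999
Net migration: 60–79 + 250 → 3355
→ [3042, 1657, 5822, 3355, 20999]
Total after period 4: 3042 + 1657 + 5822 + 3355 + 20999 = 34875

34875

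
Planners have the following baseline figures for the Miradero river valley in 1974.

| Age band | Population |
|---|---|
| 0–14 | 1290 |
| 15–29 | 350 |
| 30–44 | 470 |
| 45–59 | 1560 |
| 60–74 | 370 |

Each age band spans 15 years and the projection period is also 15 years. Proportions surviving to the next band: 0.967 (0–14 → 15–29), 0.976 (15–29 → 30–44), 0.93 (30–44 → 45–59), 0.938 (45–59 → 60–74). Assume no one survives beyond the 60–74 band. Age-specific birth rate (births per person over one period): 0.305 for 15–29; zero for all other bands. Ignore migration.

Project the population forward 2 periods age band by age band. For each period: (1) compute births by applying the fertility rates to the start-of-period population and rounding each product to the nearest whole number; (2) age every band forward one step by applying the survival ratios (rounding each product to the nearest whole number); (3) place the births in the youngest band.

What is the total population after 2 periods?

2428

(Groups numbered youngest = 1 to oldest = 5.)
Period 1:
Births: 350 * 0.305 = 107
Group 2: 1290 * 0.967 = 1247
Group 3: 350 * 0.976 = 342
Group 4: 470 * 0.93 = 437
Group 5: 1560 * 0.938 = 1463
Population now: 0–14=107, 15–29=1247, 30–44=342, 45–59=437, 60–74=1463
Period 2:
Births: 1247 * 0.305 = 380
Group 2: 107 * 0.967 = 103
Group 3: 1247 * 0.976 = 1217
Group 4: 342 * 0.93 = 318
Group 5: 437 * 0.938 = 410
Population now: 0–14=380, 15–29=103, 30–44=1217, 45–59=318, 60–74=410
Total after period 2: 380 + 103 + 1217 + 318 + 410 = 2428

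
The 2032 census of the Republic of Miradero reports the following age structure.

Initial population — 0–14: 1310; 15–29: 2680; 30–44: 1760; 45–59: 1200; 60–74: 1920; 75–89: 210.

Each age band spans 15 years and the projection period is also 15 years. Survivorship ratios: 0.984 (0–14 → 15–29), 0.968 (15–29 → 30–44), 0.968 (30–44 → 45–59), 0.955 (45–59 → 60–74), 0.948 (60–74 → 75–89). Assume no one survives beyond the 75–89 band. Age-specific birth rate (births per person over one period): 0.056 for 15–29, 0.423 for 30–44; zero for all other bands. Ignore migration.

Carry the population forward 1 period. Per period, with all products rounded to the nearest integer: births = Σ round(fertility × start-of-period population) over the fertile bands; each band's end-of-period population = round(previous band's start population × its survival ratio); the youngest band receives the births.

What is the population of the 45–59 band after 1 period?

1704

Let band 1 be 0–14 through band 6 = 75–89.
Period 1:
Births: 2680 * 0.056 = 150, 1760 * 0.423 = 744 ⇒ total 894
Band 2: 1310 * 0.984 = 1289
Band 3: 2680 * 0.968 = 2594
Band 4: 1760 * 0.968 = 1704
Band 5: 1200 * 0.955 = 1146
Band 6: 1920 * 0.948 = 1820
Giving 894 / 1289 / 2594 / 1704 / 1146 / 1820.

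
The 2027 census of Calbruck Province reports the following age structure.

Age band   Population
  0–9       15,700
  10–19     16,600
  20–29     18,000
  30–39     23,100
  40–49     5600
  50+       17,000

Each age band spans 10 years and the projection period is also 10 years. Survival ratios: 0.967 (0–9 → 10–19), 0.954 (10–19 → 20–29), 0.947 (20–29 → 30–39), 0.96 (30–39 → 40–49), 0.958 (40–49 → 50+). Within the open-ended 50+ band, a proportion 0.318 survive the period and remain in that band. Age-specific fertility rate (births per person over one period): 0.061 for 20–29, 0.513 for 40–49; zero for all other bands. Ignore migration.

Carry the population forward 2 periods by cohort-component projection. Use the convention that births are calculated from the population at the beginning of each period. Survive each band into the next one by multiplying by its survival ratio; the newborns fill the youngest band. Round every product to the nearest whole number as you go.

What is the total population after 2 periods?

— Period 1 —
Births: 18000 × 0.061 = 1098  |  5600 × 0.513 = 2873 → 3971
10–19: 15700 × 0.967 = 15182
20–29: 16600 × 0.954 = 15836
30–39: 18000 × 0.947 = 17046
40–49: 23100 × 0.96 = 22176
50+: 5600 × 0.958 + 17000 × 0.318 = 5365 + 5406 = 10771
Population now: 0–9=3971, 10–19=15182, 20–29=15836, 30–39=17046, 40–49=22176, 50+=10771
— Period 2 —
Births: 15836 × 0.061 = 966  |  22176 × 0.513 = 11376 → 12342
10–19: 3971 × 0.967 = 3840
20–29: 15182 × 0.954 = 14484
30–39: 15836 × 0.947 = 14997
40–49: 17046 × 0.96 = 16364
50+: 22176 × 0.958 + 10771 × 0.318 = 21245 + 3425 = 24670
Population now: 0–9=12342, 10–19=3840, 20–29=14484, 30–39=14997, 40–49=16364, 50+=24670
Total after period 2: 12342 + 3840 + 14484 + 14997 + 16364 + 24670 = 86697

86697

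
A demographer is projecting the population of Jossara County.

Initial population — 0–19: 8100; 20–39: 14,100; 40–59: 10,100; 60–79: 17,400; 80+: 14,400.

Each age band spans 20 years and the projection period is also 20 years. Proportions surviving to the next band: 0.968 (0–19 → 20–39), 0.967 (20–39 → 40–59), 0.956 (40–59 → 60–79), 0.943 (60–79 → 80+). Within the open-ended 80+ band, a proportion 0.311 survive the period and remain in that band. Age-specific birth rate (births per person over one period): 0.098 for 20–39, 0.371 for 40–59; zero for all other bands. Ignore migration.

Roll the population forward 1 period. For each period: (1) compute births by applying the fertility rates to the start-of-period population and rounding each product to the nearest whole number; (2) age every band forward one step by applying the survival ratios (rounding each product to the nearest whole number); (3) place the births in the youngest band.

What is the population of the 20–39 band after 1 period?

— Period 1 —
Births: 14100 × 0.098 = 1382, 10100 × 0.371 = 3747 — total 5129
20–39: 8100 × 0.968 = 7841
40–59: 14100 × 0.967 = 13635
60–79: 10100 × 0.956 = 9656
80+: 17400 × 0.943 + 14400 × 0.311 = 16408 + 4478 = 20886
Population now: 0–19=5129, 20–39=7841, 40–59=13635, 60–79=9656, 80+=20886

7841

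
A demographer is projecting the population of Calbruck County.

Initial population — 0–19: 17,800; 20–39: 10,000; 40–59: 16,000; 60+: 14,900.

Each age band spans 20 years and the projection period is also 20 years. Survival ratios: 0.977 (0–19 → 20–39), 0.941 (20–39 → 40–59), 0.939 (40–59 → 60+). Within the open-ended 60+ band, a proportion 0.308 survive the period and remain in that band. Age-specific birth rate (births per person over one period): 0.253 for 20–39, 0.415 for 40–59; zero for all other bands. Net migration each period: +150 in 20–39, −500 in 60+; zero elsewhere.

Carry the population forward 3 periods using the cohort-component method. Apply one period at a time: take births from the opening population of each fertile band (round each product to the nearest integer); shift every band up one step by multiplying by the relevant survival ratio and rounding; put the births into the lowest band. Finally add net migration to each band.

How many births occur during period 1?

9170

Let band 1 be 0–19 through band 4 = 60+.
Period 1.
Births: 10000 × 0.253 = 2530  |  16000 × 0.415 = 6640 → total 9170
Band 2: 17800 × 0.977 = 17391
Band 3: 10000 × 0.941 = 9410
Band 4: 16000 × 0.939 + 14900 × 0.308 = 15024 + 4589 = 19613
Net migration: Band 2 + 150 → 17541; Band 4 − 500 → 19113
Population now: 0–19=9170, 20–39=17541, 40–59=9410, 60+=19113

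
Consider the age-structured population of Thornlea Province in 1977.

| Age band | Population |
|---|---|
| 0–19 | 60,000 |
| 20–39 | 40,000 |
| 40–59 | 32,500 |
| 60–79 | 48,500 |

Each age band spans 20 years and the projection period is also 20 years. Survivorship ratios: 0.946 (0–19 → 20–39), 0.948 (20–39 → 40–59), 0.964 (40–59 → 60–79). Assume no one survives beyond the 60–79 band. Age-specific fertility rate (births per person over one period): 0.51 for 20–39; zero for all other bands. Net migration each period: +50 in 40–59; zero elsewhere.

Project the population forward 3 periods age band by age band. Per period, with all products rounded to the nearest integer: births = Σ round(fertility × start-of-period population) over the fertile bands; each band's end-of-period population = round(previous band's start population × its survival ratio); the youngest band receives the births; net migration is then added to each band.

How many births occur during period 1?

20400

[period 1]
Births: 40000 * 0.51 = 20400
20–39: 60000 * 0.946 = 56760
40–59: 40000 * 0.948 = 37920
60–79: 32500 * 0.964 = 31330
Net migration: 40–59 + 50 → 37970
End of period: [20400, 56760, 37970, 31330]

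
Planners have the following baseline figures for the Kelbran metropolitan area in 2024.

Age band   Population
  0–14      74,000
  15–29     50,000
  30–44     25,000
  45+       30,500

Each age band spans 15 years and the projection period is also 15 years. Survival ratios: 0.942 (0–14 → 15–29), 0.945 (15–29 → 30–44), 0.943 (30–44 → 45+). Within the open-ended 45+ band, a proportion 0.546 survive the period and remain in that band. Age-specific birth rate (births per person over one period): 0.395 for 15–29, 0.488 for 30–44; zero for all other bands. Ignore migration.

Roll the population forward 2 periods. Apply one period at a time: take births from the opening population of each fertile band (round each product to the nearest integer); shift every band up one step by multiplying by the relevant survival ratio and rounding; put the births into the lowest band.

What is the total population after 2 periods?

213085

Call the bands 1 to 4, youngest first.
[period 1]
Births: 50000 * 0.395 = 19750  |  25000 * 0.488 = 12200 → total 31950
Band 2: 74000 * 0.942 = 69708
Band 3: 50000 * 0.945 = 47250
Band 4: 25000 * 0.943 + 30500 * 0.546 = 23575 + 16653 = 40228
→ [31950, 69708, 47250, 40228]
[period 2]
Births: 69708 * 0.395 = 27535  |  47250 * 0.488 = 23058 → total 50593
Band 2: 31950 * 0.942 = 30097
Band 3: 69708 * 0.945 = 65874
Band 4: 47250 * 0.943 + 40228 * 0.546 = 44557 + 21964 = 66521
→ [50593, 30097, 65874, 66521]
Total after period 2: 50593 + 30097 + 65874 + 66521 = 213085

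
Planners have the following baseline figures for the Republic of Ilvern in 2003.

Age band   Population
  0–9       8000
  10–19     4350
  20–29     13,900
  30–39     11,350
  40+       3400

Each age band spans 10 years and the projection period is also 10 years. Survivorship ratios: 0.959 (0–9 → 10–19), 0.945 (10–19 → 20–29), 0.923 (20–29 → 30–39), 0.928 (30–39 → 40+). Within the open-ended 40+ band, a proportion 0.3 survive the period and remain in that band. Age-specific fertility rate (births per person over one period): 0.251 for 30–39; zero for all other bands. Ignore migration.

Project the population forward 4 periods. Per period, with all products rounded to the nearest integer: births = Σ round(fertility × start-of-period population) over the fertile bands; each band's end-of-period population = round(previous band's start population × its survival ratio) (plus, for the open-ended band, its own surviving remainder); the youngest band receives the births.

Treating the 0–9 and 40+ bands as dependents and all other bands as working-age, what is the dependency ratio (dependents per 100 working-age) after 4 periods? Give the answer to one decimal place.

166.2

Numbering the groups 1..5 from youngest to oldest:
After projecting period 1:
Births: 11350 × 0.251 = 2849
Group 2: 8000 × 0.959 = 7672
Group 3: 4350 × 0.945 = 4111
Group 4: 13900 × 0.923 = 12830
Group 5: 11350 × 0.928 + 3400 × 0.3 = 10533 + 1020 = 11553
Giving 2849 / 7672 / 4111 / 12830 / 11553.
After projecting period 2:
Births: 12830 × 0.251 = 3220
Group 2: 2849 × 0.959 = 2732
Group 3: 7672 × 0.945 = 7250
Group 4: 4111 × 0.923 = 3794
Group 5: 12830 × 0.928 + 11553 × 0.3 = 11906 + 3466 = 15372
Giving 3220 / 2732 / 7250 / 3794 / 15372.
After projecting period 3:
Births: 3794 × 0.251 = 952
Group 2: 3220 × 0.959 = 3088
Group 3: 2732 × 0.945 = 2582
Group 4: 7250 × 0.923 = 6692
Group 5: 3794 × 0.928 + 15372 × 0.3 = 3521 + 4612 = 8133
Giving 952 / 3088 / 2582 / 6692 / 8133.
After projecting period 4:
Births: 6692 × 0.251 = 1680
Group 2: 952 × 0.959 = 913
Group 3: 3088 × 0.945 = 2918
Group 4: 2582 × 0.923 = 2383
Group 5: 6692 × 0.928 + 8133 × 0.3 = 6210 + 2440 = 8650
Giving 1680 / 913 / 2918 / 2383 / 8650.
Dependents (band 0–9 + band 40+) = 1680 + 8650 = 10330; working-age = 6214; ratio = 10330/6214 × 100 = 166.2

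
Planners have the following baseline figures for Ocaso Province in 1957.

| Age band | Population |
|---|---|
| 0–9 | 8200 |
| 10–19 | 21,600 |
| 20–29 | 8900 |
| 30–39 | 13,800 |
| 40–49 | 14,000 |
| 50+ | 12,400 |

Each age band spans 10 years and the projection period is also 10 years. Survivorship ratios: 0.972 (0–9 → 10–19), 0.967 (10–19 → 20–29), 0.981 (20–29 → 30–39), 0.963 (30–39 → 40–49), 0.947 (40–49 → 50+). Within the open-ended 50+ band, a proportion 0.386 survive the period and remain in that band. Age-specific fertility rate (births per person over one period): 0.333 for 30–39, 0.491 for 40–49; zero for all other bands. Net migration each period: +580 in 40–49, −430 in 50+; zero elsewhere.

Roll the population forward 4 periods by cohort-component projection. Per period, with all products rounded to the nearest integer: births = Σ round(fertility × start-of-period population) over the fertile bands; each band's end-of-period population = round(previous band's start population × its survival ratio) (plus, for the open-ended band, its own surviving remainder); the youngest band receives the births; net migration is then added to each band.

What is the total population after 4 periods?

Period 1:
Births: 13800 * 0.333 = 4595 ; 14000 * 0.491 = 6874 — total 11469
10–19: 8200 * 0.972 = 7970
20–29: 21600 * 0.967 = 20887
30–39: 8900 * 0.981 = 8731
40–49: 13800 * 0.963 = 13289
50+: 14000 * 0.947 + 12400 * 0.386 = 13258 + 4786 = 18044
Net migration: 40–49 + 580 → 13869; 50+ − 430 → 17614
→ [11469, 7970, 20887, 8731, 13869, 17614]
Period 2:
Births: 8731 * 0.333 = 2907 ; 13869 * 0.491 = 6810 — total 9717
10–19: 11469 * 0.972 = 11148
20–29: 7970 * 0.967 = 7707
30–39: 20887 * 0.981 = 20490
40–49: 8731 * 0.963 = 8408
50+: 13869 * 0.947 + 17614 * 0.386 = 13134 + 6799 = 19933
Net migration: 40–49 + 580 → 8988; 50+ − 430 → 19503
→ [9717, 11148, 7707, 20490, 8988, 19503]
Period 3:
Births: 20490 * 0.333 = 6823 ; 8988 * 0.491 = 4413 — total 11236
10–19: 9717 * 0.972 = 9445
20–29: 11148 * 0.967 = 10780
30–39: 7707 * 0.981 = 7561
40–49: 20490 * 0.963 = 19732
50+: 8988 * 0.947 + 19503 * 0.386 = 8512 + 7528 = 16040
Net migration: 40–49 + 580 → 20312; 50+ − 430 → 15610
→ [11236, 9445, 10780, 7561, 20312, 15610]
Period 4:
Births: 7561 * 0.333 = 2518 ; 20312 * 0.491 = 9973 — total 12491
10–19: 11236 * 0.972 = 10921
20–29: 9445 * 0.967 = 9133
30–39: 10780 * 0.981 = 10575
40–49: 7561 * 0.963 = 7281
50+: 20312 * 0.947 + 15610 * 0.386 = 19235 + 6025 = 25260
Net migration: 40–49 + 580 → 7861; 50+ − 430 → 24830
→ [12491, 10921, 9133, 10575, 7861, 24830]
Total after period 4: 12491 + 10921 + 9133 + 10575 + 7861 + 24830 = 75811

75811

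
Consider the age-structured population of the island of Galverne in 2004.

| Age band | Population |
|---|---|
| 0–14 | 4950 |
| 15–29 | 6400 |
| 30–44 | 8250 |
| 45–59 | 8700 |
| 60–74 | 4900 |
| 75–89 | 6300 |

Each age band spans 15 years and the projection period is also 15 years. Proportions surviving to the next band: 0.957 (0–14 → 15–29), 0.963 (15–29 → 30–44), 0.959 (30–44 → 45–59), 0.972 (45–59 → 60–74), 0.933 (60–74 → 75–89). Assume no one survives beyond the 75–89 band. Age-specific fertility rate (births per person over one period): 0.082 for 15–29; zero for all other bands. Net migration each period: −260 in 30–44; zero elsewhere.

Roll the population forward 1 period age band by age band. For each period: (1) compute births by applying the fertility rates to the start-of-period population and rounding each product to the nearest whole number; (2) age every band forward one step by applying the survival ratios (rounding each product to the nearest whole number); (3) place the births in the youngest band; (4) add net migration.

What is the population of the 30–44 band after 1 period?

Let band 1 be 0–14 through band 6 = 75–89.
Period 1:
Births: 6400 * 0.082 = 525
Band 2: 4950 * 0.957 = 4737
Band 3: 6400 * 0.963 = 6163
Band 4: 8250 * 0.959 = 7912
Band 5: 8700 * 0.972 = 8456
Band 6: 4900 * 0.933 = 4572
Net migration: Band 3 − 260 → 5903
→ [525, 4737, 5903, 7912, 8456, 4572]

5903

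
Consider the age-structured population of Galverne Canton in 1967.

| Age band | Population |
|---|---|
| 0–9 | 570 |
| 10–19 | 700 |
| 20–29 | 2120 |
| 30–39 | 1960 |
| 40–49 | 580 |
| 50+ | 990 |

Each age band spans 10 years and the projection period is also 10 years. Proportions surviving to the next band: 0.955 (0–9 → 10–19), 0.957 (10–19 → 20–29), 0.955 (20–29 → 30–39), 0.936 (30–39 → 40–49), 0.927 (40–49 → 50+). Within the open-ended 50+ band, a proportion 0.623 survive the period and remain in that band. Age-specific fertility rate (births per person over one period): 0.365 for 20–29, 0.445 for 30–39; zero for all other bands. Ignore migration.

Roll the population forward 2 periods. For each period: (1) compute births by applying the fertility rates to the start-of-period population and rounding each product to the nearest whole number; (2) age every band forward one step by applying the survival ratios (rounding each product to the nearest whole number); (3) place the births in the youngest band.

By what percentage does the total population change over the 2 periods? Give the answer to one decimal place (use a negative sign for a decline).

— Period 1 —
Births: 2120 * 0.365 = 774 ; 1960 * 0.445 = 872 → 1646
10–19: 570 * 0.955 = 544
20–29: 700 * 0.957 = 670
30–39: 2120 * 0.955 = 2025
40–49: 1960 * 0.936 = 1835
50+: 580 * 0.927 + 990 * 0.623 = 538 + 617 = 1155
Giving 1646 / 544 / 670 / 2025 / 1835 / 1155.
— Period 2 —
Births: 670 * 0.365 = 245 ; 2025 * 0.445 = 901 → 1146
10–19: 1646 * 0.955 = 1572
20–29: 544 * 0.957 = 521
30–39: 670 * 0.955 = 640
40–49: 2025 * 0.936 = 1895
50+: 1835 * 0.927 + 1155 * 0.623 = 1701 + 720 = 2421
Giving 1146 / 1572 / 521 / 640 / 1895 / 2421.
Total: 6920 → 8195; change = 1275; percentage change = 18.4%

18.4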